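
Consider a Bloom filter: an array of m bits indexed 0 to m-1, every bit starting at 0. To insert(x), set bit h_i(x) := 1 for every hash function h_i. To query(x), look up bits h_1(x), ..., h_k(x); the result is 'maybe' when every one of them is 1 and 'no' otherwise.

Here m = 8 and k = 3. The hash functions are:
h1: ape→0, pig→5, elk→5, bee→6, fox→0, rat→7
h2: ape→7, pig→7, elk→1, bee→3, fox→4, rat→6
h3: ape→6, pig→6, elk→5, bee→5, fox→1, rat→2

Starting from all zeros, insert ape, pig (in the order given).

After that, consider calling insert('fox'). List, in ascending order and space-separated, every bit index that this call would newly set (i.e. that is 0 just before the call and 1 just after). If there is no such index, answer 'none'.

Start: bits=00000000
After insert 'ape': sets bits 0 6 7 -> bits=10000011
After insert 'pig': sets bits 5 6 7 -> bits=10000111
insert 'fox' would touch bits 0 1 4; currently bit0=1, bit1=0, bit4=0
Bits that are 0 among those (would change 0->1): 1 4

Answer: 1 4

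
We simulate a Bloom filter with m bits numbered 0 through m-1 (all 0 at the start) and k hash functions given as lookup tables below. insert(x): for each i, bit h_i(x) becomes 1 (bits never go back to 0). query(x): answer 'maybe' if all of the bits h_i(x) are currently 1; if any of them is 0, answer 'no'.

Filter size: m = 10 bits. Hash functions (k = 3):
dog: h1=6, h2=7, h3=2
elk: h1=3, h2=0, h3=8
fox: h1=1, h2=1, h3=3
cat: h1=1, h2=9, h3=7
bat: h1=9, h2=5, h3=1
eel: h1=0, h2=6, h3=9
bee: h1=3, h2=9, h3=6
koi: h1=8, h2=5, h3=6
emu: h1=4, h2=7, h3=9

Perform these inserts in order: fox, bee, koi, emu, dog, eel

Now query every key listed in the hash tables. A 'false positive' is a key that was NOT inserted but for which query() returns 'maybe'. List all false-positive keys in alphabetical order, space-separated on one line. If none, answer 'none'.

Start: bits=0000000000
After insert 'fox': sets bits 1 3 -> bits=0101000000
After insert 'bee': sets bits 3 6 9 -> bits=0101001001
After insert 'koi': sets bits 5 6 8 -> bits=0101011011
After insert 'emu': sets bits 4 7 9 -> bits=0101111111
After insert 'dog': sets bits 2 6 7 -> bits=0111111111
After insert 'eel': sets bits 0 6 9 -> bits=1111111111
Not inserted: bat cat elk — query each against bits=1111111111:
query bat: checks bit1=1, bit5=1, bit9=1 (all 1) -> maybe => FALSE POSITIVE
query cat: checks bit1=1, bit7=1, bit9=1 (all 1) -> maybe => FALSE POSITIVE
query elk: checks bit0=1, bit3=1, bit8=1 (all 1) -> maybe => FALSE POSITIVE
False positives (alphabetical): bat cat elk

Answer: bat cat elk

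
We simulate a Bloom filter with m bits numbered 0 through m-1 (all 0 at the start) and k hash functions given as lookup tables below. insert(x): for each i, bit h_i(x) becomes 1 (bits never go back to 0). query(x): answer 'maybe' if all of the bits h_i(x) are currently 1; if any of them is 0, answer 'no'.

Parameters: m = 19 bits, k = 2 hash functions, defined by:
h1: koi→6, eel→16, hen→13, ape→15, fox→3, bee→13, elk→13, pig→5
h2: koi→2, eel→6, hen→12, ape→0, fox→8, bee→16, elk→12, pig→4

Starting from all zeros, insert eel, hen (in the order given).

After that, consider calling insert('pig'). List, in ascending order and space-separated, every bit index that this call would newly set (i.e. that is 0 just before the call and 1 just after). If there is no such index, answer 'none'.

Answer: 4 5

Derivation:
Start: bits=0000000000000000000
After insert 'eel': sets bits 6 16 -> bits=0000001000000000100
After insert 'hen': sets bits 12 13 -> bits=0000001000001100100
insert 'pig' would touch bits 4 5; currently bit4=0, bit5=0
Bits that are 0 among those (would change 0->1): 4 5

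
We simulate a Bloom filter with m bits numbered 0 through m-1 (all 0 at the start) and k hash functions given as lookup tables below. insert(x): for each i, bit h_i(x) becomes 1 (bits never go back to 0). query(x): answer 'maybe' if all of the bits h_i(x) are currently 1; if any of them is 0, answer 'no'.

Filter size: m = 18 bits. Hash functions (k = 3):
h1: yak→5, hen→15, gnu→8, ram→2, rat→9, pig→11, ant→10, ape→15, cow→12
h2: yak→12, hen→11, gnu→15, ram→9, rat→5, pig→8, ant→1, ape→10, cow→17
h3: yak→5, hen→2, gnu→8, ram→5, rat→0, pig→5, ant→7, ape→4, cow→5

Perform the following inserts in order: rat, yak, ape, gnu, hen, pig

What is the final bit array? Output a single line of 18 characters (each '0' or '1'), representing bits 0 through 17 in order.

Answer: 101011001111100100

Derivation:
Start: bits=000000000000000000
After insert 'rat': sets bits 0 5 9 -> bits=100001000100000000
After insert 'yak': sets bits 5 12 -> bits=100001000100100000
After insert 'ape': sets bits 4 10 15 -> bits=100011000110100100
After insert 'gnu': sets bits 8 15 -> bits=100011001110100100
After insert 'hen': sets bits 2 11 15 -> bits=101011001111100100
After insert 'pig': sets bits 5 8 11 -> bits=101011001111100100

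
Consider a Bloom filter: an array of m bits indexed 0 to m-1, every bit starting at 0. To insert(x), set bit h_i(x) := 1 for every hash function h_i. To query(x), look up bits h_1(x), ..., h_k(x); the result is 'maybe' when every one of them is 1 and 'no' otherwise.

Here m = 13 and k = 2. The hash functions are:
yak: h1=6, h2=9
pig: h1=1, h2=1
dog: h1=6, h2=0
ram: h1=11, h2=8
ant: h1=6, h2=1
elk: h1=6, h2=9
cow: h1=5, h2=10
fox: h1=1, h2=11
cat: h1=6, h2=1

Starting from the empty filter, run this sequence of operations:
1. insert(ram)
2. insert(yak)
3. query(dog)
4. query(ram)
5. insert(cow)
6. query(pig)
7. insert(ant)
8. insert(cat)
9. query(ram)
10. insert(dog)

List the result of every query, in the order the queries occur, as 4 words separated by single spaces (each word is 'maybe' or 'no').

Start: bits=0000000000000
Op 1: insert ram -> sets bits 8 11 -> bits=0000000010010
Op 2: insert yak -> sets bits 6 9 -> bits=0000001011010
Op 3: query dog -> checks bit0=0, bit6=1 (has a 0) -> no
Op 4: query ram -> checks bit8=1, bit11=1 (all 1) -> maybe
Op 5: insert cow -> sets bits 5 10 -> bits=0000011011110
Op 6: query pig -> checks bit1=0 (has a 0) -> no
Op 7: insert ant -> sets bits 1 6 -> bits=0100011011110
Op 8: insert cat -> sets bits 1 6 -> bits=0100011011110
Op 9: query ram -> checks bit8=1, bit11=1 (all 1) -> maybe
Op 10: insert dog -> sets bits 0 6 -> bits=1100011011110
Query results in order: no maybe no maybe

Answer: no maybe no maybe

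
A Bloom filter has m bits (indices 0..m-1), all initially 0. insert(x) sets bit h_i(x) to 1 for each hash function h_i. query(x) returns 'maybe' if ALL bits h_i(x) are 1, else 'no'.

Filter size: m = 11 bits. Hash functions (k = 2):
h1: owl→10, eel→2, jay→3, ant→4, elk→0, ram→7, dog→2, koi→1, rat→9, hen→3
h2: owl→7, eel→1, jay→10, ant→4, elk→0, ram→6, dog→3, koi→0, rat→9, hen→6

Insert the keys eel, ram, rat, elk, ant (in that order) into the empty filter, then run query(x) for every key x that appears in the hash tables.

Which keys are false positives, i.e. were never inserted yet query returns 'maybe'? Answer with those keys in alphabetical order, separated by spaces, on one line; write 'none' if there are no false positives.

Answer: koi

Derivation:
Start: bits=00000000000
After insert 'eel': sets bits 1 2 -> bits=01100000000
After insert 'ram': sets bits 6 7 -> bits=01100011000
After insert 'rat': sets bits 9 -> bits=01100011010
After insert 'elk': sets bits 0 -> bits=11100011010
After insert 'ant': sets bits 4 -> bits=11101011010
Not inserted: dog hen jay koi owl — query each against bits=11101011010:
query dog: checks bit2=1, bit3=0 (has a 0) -> no => not a false positive
query hen: checks bit3=0, bit6=1 (has a 0) -> no => not a false positive
query jay: checks bit3=0, bit10=0 (has a 0) -> no => not a false positive
query koi: checks bit0=1, bit1=1 (all 1) -> maybe => FALSE POSITIVE
query owl: checks bit7=1, bit10=0 (has a 0) -> no => not a false positive
False positives (alphabetical): koi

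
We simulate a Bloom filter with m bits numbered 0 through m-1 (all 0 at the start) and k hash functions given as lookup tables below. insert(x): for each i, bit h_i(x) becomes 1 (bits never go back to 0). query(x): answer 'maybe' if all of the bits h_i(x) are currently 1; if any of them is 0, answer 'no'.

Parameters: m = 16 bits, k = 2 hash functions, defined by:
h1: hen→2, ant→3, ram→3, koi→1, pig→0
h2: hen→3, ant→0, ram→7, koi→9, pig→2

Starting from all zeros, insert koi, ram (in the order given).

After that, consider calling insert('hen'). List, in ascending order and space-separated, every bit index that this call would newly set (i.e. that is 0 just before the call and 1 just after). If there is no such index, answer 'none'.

Answer: 2

Derivation:
Start: bits=0000000000000000
After insert 'koi': sets bits 1 9 -> bits=0100000001000000
After insert 'ram': sets bits 3 7 -> bits=0101000101000000
insert 'hen' would touch bits 2 3; currently bit2=0, bit3=1
Bits that are 0 among those (would change 0->1): 2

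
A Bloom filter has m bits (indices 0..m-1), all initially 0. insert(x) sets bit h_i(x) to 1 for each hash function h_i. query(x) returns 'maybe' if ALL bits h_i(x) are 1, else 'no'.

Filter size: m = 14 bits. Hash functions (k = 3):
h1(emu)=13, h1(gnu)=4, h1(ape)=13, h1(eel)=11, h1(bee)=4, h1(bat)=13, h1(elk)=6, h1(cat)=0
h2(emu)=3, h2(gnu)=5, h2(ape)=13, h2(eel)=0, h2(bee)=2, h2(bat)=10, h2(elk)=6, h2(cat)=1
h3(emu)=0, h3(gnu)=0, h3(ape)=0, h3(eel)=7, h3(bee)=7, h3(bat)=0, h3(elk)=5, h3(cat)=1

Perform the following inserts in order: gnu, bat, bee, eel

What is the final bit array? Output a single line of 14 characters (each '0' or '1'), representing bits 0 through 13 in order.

Answer: 10101101001101

Derivation:
Start: bits=00000000000000
After insert 'gnu': sets bits 0 4 5 -> bits=10001100000000
After insert 'bat': sets bits 0 10 13 -> bits=10001100001001
After insert 'bee': sets bits 2 4 7 -> bits=10101101001001
After insert 'eel': sets bits 0 7 11 -> bits=10101101001101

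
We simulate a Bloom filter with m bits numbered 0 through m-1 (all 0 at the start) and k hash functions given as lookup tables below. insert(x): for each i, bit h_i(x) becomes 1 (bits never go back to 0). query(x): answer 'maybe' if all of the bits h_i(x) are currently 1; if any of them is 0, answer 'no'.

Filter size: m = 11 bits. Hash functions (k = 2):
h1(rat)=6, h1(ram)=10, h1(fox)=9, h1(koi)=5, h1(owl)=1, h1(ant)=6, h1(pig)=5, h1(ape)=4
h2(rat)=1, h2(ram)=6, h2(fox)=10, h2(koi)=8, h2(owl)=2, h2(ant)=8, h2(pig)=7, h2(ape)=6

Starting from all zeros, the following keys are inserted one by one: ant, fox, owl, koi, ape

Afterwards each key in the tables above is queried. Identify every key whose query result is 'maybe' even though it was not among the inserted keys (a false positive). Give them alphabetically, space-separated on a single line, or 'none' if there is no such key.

Start: bits=00000000000
After insert 'ant': sets bits 6 8 -> bits=00000010100
After insert 'fox': sets bits 9 10 -> bits=00000010111
After insert 'owl': sets bits 1 2 -> bits=01100010111
After insert 'koi': sets bits 5 8 -> bits=01100110111
After insert 'ape': sets bits 4 6 -> bits=01101110111
Not inserted: pig ram rat — query each against bits=01101110111:
query pig: checks bit5=1, bit7=0 (has a 0) -> no => not a false positive
query ram: checks bit6=1, bit10=1 (all 1) -> maybe => FALSE POSITIVE
query rat: checks bit1=1, bit6=1 (all 1) -> maybe => FALSE POSITIVE
False positives (alphabetical): ram rat

Answer: ram rat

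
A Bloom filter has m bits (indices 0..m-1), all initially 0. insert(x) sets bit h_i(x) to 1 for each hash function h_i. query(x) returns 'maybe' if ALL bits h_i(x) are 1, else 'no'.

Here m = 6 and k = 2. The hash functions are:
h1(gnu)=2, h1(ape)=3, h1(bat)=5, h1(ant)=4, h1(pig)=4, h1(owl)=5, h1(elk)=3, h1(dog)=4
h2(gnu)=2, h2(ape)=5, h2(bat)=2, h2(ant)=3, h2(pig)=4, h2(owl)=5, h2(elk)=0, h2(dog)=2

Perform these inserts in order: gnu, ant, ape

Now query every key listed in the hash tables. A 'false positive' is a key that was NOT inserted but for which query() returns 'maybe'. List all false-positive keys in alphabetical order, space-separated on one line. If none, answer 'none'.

Start: bits=000000
After insert 'gnu': sets bits 2 -> bits=001000
After insert 'ant': sets bits 3 4 -> bits=001110
After insert 'ape': sets bits 3 5 -> bits=001111
Not inserted: bat dog elk owl pig — query each against bits=001111:
query bat: checks bit2=1, bit5=1 (all 1) -> maybe => FALSE POSITIVE
query dog: checks bit2=1, bit4=1 (all 1) -> maybe => FALSE POSITIVE
query elk: checks bit0=0, bit3=1 (has a 0) -> no => not a false positive
query owl: checks bit5=1 (all 1) -> maybe => FALSE POSITIVE
query pig: checks bit4=1 (all 1) -> maybe => FALSE POSITIVE
False positives (alphabetical): bat dog owl pig

Answer: bat dog owl pig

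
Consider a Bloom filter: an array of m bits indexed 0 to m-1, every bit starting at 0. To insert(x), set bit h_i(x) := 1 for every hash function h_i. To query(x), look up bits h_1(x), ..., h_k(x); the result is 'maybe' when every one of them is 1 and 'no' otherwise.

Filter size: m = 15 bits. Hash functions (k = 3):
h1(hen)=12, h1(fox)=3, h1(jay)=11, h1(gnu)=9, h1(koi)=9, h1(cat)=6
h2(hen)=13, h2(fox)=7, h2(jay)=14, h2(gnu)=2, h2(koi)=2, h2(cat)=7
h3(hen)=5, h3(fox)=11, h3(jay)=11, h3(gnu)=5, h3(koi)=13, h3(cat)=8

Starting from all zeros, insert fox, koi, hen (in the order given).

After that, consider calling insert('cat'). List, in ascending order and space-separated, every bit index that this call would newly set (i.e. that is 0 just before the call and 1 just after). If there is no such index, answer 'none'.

Start: bits=000000000000000
After insert 'fox': sets bits 3 7 11 -> bits=000100010001000
After insert 'koi': sets bits 2 9 13 -> bits=001100010101010
After insert 'hen': sets bits 5 12 13 -> bits=001101010101110
insert 'cat' would touch bits 6 7 8; currently bit6=0, bit7=1, bit8=0
Bits that are 0 among those (would change 0->1): 6 8

Answer: 6 8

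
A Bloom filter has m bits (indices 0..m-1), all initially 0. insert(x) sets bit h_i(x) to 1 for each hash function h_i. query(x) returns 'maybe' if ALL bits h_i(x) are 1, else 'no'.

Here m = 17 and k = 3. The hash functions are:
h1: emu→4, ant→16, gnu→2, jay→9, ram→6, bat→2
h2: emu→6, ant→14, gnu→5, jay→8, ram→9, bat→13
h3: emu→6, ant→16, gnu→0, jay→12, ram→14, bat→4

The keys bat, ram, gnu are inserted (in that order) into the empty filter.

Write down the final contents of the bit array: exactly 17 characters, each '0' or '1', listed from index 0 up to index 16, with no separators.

Start: bits=00000000000000000
After insert 'bat': sets bits 2 4 13 -> bits=00101000000001000
After insert 'ram': sets bits 6 9 14 -> bits=00101010010001100
After insert 'gnu': sets bits 0 2 5 -> bits=10101110010001100

Answer: 10101110010001100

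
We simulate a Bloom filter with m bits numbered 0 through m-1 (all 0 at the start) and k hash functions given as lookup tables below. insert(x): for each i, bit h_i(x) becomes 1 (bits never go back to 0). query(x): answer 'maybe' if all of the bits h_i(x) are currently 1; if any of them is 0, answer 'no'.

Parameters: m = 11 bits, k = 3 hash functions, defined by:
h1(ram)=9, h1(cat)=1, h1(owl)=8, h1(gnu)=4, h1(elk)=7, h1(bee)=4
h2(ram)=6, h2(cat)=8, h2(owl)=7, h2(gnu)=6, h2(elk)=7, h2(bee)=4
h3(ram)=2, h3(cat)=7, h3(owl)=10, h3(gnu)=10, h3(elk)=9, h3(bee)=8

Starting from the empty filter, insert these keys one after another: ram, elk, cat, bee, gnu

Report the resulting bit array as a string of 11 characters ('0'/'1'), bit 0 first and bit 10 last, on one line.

Answer: 01101011111

Derivation:
Start: bits=00000000000
After insert 'ram': sets bits 2 6 9 -> bits=00100010010
After insert 'elk': sets bits 7 9 -> bits=00100011010
After insert 'cat': sets bits 1 7 8 -> bits=01100011110
After insert 'bee': sets bits 4 8 -> bits=01101011110
After insert 'gnu': sets bits 4 6 10 -> bits=01101011111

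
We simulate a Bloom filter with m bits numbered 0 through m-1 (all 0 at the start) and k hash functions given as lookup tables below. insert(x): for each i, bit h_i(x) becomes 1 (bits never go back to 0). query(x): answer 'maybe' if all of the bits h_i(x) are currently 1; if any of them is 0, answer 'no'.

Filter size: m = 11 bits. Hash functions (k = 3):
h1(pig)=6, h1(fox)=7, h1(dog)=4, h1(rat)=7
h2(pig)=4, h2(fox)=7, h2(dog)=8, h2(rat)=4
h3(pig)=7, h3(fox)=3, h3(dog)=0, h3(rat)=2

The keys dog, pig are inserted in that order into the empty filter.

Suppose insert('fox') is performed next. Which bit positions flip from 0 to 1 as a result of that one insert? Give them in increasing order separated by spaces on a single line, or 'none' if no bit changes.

Start: bits=00000000000
After insert 'dog': sets bits 0 4 8 -> bits=10001000100
After insert 'pig': sets bits 4 6 7 -> bits=10001011100
insert 'fox' would touch bits 3 7; currently bit3=0, bit7=1
Bits that are 0 among those (would change 0->1): 3

Answer: 3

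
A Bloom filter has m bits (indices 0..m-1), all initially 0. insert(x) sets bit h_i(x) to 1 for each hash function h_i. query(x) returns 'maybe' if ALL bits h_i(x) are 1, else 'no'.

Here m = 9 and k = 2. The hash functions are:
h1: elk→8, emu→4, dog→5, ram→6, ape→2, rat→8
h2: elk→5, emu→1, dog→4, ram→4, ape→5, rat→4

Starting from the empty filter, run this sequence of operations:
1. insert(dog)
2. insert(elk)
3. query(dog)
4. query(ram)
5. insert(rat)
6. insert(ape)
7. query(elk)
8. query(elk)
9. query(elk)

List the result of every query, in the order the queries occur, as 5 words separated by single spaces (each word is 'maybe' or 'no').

Answer: maybe no maybe maybe maybe

Derivation:
Start: bits=000000000
Op 1: insert dog -> sets bits 4 5 -> bits=000011000
Op 2: insert elk -> sets bits 5 8 -> bits=000011001
Op 3: query dog -> checks bit4=1, bit5=1 (all 1) -> maybe
Op 4: query ram -> checks bit4=1, bit6=0 (has a 0) -> no
Op 5: insert rat -> sets bits 4 8 -> bits=000011001
Op 6: insert ape -> sets bits 2 5 -> bits=001011001
Op 7: query elk -> checks bit5=1, bit8=1 (all 1) -> maybe
Op 8: query elk -> checks bit5=1, bit8=1 (all 1) -> maybe
Op 9: query elk -> checks bit5=1, bit8=1 (all 1) -> maybe
Query results in order: maybe no maybe maybe maybe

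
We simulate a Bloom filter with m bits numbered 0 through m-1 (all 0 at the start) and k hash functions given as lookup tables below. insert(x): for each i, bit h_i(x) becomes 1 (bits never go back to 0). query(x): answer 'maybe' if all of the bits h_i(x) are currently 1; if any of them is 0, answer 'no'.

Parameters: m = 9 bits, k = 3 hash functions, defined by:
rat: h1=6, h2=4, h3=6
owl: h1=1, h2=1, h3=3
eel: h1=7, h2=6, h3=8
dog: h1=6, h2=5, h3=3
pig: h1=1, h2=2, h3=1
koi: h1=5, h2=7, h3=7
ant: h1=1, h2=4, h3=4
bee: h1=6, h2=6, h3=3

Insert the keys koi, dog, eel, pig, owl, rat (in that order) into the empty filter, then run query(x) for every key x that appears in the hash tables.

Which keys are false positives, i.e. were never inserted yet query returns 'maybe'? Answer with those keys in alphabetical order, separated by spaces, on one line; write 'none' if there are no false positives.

Answer: ant bee

Derivation:
Start: bits=000000000
After insert 'koi': sets bits 5 7 -> bits=000001010
After insert 'dog': sets bits 3 5 6 -> bits=000101110
After insert 'eel': sets bits 6 7 8 -> bits=000101111
After insert 'pig': sets bits 1 2 -> bits=011101111
After insert 'owl': sets bits 1 3 -> bits=011101111
After insert 'rat': sets bits 4 6 -> bits=011111111
Not inserted: ant bee — query each against bits=011111111:
query ant: checks bit1=1, bit4=1 (all 1) -> maybe => FALSE POSITIVE
query bee: checks bit3=1, bit6=1 (all 1) -> maybe => FALSE POSITIVE
False positives (alphabetical): ant bee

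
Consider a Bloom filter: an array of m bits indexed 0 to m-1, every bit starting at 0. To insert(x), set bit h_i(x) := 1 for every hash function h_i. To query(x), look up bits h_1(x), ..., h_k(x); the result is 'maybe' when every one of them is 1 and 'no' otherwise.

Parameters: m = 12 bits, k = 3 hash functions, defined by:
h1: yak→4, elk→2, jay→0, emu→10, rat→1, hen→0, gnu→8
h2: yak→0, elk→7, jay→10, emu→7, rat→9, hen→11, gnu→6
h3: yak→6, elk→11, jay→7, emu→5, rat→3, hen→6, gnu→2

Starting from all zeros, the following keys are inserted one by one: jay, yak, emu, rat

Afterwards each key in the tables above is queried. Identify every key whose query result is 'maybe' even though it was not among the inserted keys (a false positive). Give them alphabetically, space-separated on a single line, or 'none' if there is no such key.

Answer: none

Derivation:
Start: bits=000000000000
After insert 'jay': sets bits 0 7 10 -> bits=100000010010
After insert 'yak': sets bits 0 4 6 -> bits=100010110010
After insert 'emu': sets bits 5 7 10 -> bits=100011110010
After insert 'rat': sets bits 1 3 9 -> bits=110111110110
Not inserted: elk gnu hen — query each against bits=110111110110:
query elk: checks bit2=0, bit7=1, bit11=0 (has a 0) -> no => not a false positive
query gnu: checks bit2=0, bit6=1, bit8=0 (has a 0) -> no => not a false positive
query hen: checks bit0=1, bit6=1, bit11=0 (has a 0) -> no => not a false positive
False positives (alphabetical): none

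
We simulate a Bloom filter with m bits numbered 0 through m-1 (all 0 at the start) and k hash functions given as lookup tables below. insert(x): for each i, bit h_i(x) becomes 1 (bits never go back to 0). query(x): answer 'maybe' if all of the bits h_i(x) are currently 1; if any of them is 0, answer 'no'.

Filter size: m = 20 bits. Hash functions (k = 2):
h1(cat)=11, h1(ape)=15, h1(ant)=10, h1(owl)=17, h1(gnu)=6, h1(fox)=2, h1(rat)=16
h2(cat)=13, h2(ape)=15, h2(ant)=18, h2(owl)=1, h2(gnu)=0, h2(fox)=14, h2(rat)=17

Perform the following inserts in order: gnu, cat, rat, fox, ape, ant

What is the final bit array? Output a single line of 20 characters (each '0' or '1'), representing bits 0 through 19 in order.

Answer: 10100010001101111110

Derivation:
Start: bits=00000000000000000000
After insert 'gnu': sets bits 0 6 -> bits=10000010000000000000
After insert 'cat': sets bits 11 13 -> bits=10000010000101000000
After insert 'rat': sets bits 16 17 -> bits=10000010000101001100
After insert 'fox': sets bits 2 14 -> bits=10100010000101101100
After insert 'ape': sets bits 15 -> bits=10100010000101111100
After insert 'ant': sets bits 10 18 -> bits=10100010001101111110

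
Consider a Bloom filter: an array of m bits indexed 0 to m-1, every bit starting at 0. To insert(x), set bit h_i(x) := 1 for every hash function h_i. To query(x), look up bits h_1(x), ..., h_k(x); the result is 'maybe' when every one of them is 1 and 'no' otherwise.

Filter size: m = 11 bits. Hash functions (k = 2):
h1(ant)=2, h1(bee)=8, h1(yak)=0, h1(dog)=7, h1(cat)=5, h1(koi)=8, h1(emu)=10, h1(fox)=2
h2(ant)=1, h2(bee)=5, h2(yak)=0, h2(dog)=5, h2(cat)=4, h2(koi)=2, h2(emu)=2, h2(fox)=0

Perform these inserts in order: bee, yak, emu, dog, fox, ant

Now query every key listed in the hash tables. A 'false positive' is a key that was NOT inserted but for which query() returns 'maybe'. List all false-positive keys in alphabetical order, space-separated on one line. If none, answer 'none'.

Answer: koi

Derivation:
Start: bits=00000000000
After insert 'bee': sets bits 5 8 -> bits=00000100100
After insert 'yak': sets bits 0 -> bits=10000100100
After insert 'emu': sets bits 2 10 -> bits=10100100101
After insert 'dog': sets bits 5 7 -> bits=10100101101
After insert 'fox': sets bits 0 2 -> bits=10100101101
After insert 'ant': sets bits 1 2 -> bits=11100101101
Not inserted: cat koi — query each against bits=11100101101:
query cat: checks bit4=0, bit5=1 (has a 0) -> no => not a false positive
query koi: checks bit2=1, bit8=1 (all 1) -> maybe => FALSE POSITIVE
False positives (alphabetical): koi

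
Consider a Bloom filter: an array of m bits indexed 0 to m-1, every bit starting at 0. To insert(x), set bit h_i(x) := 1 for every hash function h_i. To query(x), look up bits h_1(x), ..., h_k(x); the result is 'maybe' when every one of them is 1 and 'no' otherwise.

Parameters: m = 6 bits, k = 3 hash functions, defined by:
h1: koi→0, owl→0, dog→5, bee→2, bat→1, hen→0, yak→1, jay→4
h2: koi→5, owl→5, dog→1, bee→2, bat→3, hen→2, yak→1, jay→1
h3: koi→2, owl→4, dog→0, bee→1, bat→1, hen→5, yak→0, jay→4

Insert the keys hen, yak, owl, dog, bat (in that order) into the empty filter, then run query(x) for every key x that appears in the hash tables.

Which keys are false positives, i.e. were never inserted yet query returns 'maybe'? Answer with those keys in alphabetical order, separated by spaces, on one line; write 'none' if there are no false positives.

Answer: bee jay koi

Derivation:
Start: bits=000000
After insert 'hen': sets bits 0 2 5 -> bits=101001
After insert 'yak': sets bits 0 1 -> bits=111001
After insert 'owl': sets bits 0 4 5 -> bits=111011
After insert 'dog': sets bits 0 1 5 -> bits=111011
After insert 'bat': sets bits 1 3 -> bits=111111
Not inserted: bee jay koi — query each against bits=111111:
query bee: checks bit1=1, bit2=1 (all 1) -> maybe => FALSE POSITIVE
query jay: checks bit1=1, bit4=1 (all 1) -> maybe => FALSE POSITIVE
query koi: checks bit0=1, bit2=1, bit5=1 (all 1) -> maybe => FALSE POSITIVE
False positives (alphabetical): bee jay koi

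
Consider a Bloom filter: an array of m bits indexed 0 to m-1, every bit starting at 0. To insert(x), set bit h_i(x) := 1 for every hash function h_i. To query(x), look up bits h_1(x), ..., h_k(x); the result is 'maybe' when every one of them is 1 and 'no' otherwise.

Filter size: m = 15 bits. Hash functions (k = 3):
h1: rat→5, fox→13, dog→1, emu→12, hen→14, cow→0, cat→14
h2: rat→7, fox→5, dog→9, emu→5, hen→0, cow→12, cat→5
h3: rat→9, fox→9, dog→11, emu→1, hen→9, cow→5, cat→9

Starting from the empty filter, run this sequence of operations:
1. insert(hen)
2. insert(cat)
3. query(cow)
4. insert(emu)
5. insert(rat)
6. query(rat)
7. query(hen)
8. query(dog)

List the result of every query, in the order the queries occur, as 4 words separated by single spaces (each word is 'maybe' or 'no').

Start: bits=000000000000000
Op 1: insert hen -> sets bits 0 9 14 -> bits=100000000100001
Op 2: insert cat -> sets bits 5 9 14 -> bits=100001000100001
Op 3: query cow -> checks bit0=1, bit5=1, bit12=0 (has a 0) -> no
Op 4: insert emu -> sets bits 1 5 12 -> bits=110001000100101
Op 5: insert rat -> sets bits 5 7 9 -> bits=110001010100101
Op 6: query rat -> checks bit5=1, bit7=1, bit9=1 (all 1) -> maybe
Op 7: query hen -> checks bit0=1, bit9=1, bit14=1 (all 1) -> maybe
Op 8: query dog -> checks bit1=1, bit9=1, bit11=0 (has a 0) -> no
Query results in order: no maybe maybe no

Answer: no maybe maybe no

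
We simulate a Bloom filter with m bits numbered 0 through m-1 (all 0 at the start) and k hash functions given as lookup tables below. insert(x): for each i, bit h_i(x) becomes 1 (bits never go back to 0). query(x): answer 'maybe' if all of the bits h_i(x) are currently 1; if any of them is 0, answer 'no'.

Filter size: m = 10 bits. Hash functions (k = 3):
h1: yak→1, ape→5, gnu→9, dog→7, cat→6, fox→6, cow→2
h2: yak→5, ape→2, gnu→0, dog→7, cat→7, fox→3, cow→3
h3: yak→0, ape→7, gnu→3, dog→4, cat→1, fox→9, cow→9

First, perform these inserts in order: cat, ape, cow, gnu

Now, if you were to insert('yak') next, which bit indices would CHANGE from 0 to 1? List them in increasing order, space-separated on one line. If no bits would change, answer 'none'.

Start: bits=0000000000
After insert 'cat': sets bits 1 6 7 -> bits=0100001100
After insert 'ape': sets bits 2 5 7 -> bits=0110011100
After insert 'cow': sets bits 2 3 9 -> bits=0111011101
After insert 'gnu': sets bits 0 3 9 -> bits=1111011101
insert 'yak' would touch bits 0 1 5; currently bit0=1, bit1=1, bit5=1
Bits that are 0 among those (would change 0->1): none

Answer: none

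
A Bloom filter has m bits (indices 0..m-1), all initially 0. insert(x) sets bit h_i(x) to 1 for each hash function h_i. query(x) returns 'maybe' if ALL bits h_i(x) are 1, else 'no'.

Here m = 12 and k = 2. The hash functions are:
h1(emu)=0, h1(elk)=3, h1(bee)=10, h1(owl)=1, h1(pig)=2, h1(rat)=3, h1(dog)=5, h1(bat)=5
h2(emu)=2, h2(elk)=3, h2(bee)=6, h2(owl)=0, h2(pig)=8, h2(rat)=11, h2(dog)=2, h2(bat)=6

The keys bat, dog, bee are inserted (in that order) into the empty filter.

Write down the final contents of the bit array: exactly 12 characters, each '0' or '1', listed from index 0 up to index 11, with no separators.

Start: bits=000000000000
After insert 'bat': sets bits 5 6 -> bits=000001100000
After insert 'dog': sets bits 2 5 -> bits=001001100000
After insert 'bee': sets bits 6 10 -> bits=001001100010

Answer: 001001100010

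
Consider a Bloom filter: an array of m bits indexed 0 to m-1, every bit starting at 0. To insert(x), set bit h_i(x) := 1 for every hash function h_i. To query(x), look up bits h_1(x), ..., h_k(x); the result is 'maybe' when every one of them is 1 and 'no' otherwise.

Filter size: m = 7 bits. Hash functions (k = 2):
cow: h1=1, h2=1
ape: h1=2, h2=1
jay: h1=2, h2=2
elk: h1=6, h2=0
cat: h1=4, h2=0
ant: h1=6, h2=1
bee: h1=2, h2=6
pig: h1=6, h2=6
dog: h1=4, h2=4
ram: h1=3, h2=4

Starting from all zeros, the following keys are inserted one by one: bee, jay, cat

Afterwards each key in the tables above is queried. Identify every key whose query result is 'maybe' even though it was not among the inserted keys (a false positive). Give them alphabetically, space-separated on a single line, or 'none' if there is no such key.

Start: bits=0000000
After insert 'bee': sets bits 2 6 -> bits=0010001
After insert 'jay': sets bits 2 -> bits=0010001
After insert 'cat': sets bits 0 4 -> bits=1010101
Not inserted: ant ape cow dog elk pig ram — query each against bits=1010101:
query ant: checks bit1=0, bit6=1 (has a 0) -> no => not a false positive
query ape: checks bit1=0, bit2=1 (has a 0) -> no => not a false positive
query cow: checks bit1=0 (has a 0) -> no => not a false positive
query dog: checks bit4=1 (all 1) -> maybe => FALSE POSITIVE
query elk: checks bit0=1, bit6=1 (all 1) -> maybe => FALSE POSITIVE
query pig: checks bit6=1 (all 1) -> maybe => FALSE POSITIVE
query ram: checks bit3=0, bit4=1 (has a 0) -> no => not a false positive
False positives (alphabetical): dog elk pig

Answer: dog elk pig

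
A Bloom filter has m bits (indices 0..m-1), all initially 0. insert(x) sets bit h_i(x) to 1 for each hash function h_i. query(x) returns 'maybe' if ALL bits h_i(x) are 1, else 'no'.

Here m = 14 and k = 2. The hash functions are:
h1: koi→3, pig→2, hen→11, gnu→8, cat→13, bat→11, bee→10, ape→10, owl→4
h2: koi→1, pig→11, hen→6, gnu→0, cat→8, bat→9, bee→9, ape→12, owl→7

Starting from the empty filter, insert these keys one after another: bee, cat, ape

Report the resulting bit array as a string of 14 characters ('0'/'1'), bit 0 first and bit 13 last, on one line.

Answer: 00000000111011

Derivation:
Start: bits=00000000000000
After insert 'bee': sets bits 9 10 -> bits=00000000011000
After insert 'cat': sets bits 8 13 -> bits=00000000111001
After insert 'ape': sets bits 10 12 -> bits=00000000111011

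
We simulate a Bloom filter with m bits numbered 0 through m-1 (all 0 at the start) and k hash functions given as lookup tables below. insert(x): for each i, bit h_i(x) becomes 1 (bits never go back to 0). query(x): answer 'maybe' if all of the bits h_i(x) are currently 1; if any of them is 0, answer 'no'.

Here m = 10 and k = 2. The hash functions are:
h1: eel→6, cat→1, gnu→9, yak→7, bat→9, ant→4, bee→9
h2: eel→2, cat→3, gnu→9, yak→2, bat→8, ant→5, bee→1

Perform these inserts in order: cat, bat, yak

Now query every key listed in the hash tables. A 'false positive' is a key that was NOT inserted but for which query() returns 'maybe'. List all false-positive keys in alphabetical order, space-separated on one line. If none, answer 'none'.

Start: bits=0000000000
After insert 'cat': sets bits 1 3 -> bits=0101000000
After insert 'bat': sets bits 8 9 -> bits=0101000011
After insert 'yak': sets bits 2 7 -> bits=0111000111
Not inserted: ant bee eel gnu — query each against bits=0111000111:
query ant: checks bit4=0, bit5=0 (has a 0) -> no => not a false positive
query bee: checks bit1=1, bit9=1 (all 1) -> maybe => FALSE POSITIVE
query eel: checks bit2=1, bit6=0 (has a 0) -> no => not a false positive
query gnu: checks bit9=1 (all 1) -> maybe => FALSE POSITIVE
False positives (alphabetical): bee gnu

Answer: bee gnu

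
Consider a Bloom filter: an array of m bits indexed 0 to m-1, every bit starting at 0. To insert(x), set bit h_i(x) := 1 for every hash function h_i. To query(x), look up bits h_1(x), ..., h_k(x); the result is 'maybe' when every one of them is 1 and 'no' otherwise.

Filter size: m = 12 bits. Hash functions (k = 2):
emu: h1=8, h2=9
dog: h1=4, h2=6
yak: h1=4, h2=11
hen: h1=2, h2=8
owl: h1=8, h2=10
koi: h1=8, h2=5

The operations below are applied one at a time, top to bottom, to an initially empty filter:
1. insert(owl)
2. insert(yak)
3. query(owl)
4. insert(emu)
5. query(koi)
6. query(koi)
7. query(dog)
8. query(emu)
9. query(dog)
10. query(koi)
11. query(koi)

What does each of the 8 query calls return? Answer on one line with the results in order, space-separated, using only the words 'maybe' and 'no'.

Start: bits=000000000000
Op 1: insert owl -> sets bits 8 10 -> bits=000000001010
Op 2: insert yak -> sets bits 4 11 -> bits=000010001011
Op 3: query owl -> checks bit8=1, bit10=1 (all 1) -> maybe
Op 4: insert emu -> sets bits 8 9 -> bits=000010001111
Op 5: query koi -> checks bit5=0, bit8=1 (has a 0) -> no
Op 6: query koi -> checks bit5=0, bit8=1 (has a 0) -> no
Op 7: query dog -> checks bit4=1, bit6=0 (has a 0) -> no
Op 8: query emu -> checks bit8=1, bit9=1 (all 1) -> maybe
Op 9: query dog -> checks bit4=1, bit6=0 (has a 0) -> no
Op 10: query koi -> checks bit5=0, bit8=1 (has a 0) -> no
Op 11: query koi -> checks bit5=0, bit8=1 (has a 0) -> no
Query results in order: maybe no no no maybe no no no

Answer: maybe no no no maybe no no no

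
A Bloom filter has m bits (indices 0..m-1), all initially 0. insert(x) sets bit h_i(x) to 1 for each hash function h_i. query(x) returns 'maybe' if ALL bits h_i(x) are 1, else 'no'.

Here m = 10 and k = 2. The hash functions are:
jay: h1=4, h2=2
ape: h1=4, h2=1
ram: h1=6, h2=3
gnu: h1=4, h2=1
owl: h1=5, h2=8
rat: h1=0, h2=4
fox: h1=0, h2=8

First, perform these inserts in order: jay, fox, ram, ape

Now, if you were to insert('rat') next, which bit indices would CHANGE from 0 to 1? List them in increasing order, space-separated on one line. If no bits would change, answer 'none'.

Answer: none

Derivation:
Start: bits=0000000000
After insert 'jay': sets bits 2 4 -> bits=0010100000
After insert 'fox': sets bits 0 8 -> bits=1010100010
After insert 'ram': sets bits 3 6 -> bits=1011101010
After insert 'ape': sets bits 1 4 -> bits=1111101010
insert 'rat' would touch bits 0 4; currently bit0=1, bit4=1
Bits that are 0 among those (would change 0->1): none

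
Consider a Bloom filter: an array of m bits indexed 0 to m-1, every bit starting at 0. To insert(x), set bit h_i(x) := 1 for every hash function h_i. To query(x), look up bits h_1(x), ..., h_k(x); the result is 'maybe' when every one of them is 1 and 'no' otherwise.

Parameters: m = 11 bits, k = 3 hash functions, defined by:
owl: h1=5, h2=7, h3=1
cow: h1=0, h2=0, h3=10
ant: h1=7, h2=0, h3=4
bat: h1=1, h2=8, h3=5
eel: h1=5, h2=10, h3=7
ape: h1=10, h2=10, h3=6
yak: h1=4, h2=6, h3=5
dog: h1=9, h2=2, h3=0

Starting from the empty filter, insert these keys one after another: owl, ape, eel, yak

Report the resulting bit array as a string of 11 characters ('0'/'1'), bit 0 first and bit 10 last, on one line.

Answer: 01001111001

Derivation:
Start: bits=00000000000
After insert 'owl': sets bits 1 5 7 -> bits=01000101000
After insert 'ape': sets bits 6 10 -> bits=01000111001
After insert 'eel': sets bits 5 7 10 -> bits=01000111001
After insert 'yak': sets bits 4 5 6 -> bits=01001111001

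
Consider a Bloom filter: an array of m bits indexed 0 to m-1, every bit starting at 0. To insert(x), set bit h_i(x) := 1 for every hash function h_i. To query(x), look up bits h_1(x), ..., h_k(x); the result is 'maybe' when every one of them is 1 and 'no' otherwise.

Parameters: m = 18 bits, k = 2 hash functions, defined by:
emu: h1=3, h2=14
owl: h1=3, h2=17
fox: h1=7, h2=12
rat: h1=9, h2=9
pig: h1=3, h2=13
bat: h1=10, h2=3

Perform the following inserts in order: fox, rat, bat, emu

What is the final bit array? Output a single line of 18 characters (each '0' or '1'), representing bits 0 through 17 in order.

Answer: 000100010110101000

Derivation:
Start: bits=000000000000000000
After insert 'fox': sets bits 7 12 -> bits=000000010000100000
After insert 'rat': sets bits 9 -> bits=000000010100100000
After insert 'bat': sets bits 3 10 -> bits=000100010110100000
After insert 'emu': sets bits 3 14 -> bits=000100010110101000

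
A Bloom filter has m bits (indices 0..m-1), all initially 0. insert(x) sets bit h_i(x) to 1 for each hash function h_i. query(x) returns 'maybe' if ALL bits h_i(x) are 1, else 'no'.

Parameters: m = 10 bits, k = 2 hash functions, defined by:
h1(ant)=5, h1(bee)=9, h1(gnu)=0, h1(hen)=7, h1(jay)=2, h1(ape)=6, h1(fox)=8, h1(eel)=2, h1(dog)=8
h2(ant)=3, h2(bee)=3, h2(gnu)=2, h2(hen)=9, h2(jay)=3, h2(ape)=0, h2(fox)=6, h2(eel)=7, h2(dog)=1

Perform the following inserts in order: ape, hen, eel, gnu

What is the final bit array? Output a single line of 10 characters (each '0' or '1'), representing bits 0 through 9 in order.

Start: bits=0000000000
After insert 'ape': sets bits 0 6 -> bits=1000001000
After insert 'hen': sets bits 7 9 -> bits=1000001101
After insert 'eel': sets bits 2 7 -> bits=1010001101
After insert 'gnu': sets bits 0 2 -> bits=1010001101

Answer: 1010001101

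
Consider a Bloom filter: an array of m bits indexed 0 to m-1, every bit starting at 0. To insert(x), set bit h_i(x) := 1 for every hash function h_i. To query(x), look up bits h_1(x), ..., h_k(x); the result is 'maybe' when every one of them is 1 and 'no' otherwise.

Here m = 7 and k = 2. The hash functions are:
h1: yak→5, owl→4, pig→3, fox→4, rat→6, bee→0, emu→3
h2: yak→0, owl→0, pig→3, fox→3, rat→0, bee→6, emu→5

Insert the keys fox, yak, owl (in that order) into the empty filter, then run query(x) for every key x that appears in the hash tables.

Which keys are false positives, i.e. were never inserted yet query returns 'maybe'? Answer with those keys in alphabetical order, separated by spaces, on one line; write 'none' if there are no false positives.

Start: bits=0000000
After insert 'fox': sets bits 3 4 -> bits=0001100
After insert 'yak': sets bits 0 5 -> bits=1001110
After insert 'owl': sets bits 0 4 -> bits=1001110
Not inserted: bee emu pig rat — query each against bits=1001110:
query bee: checks bit0=1, bit6=0 (has a 0) -> no => not a false positive
query emu: checks bit3=1, bit5=1 (all 1) -> maybe => FALSE POSITIVE
query pig: checks bit3=1 (all 1) -> maybe => FALSE POSITIVE
query rat: checks bit0=1, bit6=0 (has a 0) -> no => not a false positive
False positives (alphabetical): emu pig

Answer: emu pig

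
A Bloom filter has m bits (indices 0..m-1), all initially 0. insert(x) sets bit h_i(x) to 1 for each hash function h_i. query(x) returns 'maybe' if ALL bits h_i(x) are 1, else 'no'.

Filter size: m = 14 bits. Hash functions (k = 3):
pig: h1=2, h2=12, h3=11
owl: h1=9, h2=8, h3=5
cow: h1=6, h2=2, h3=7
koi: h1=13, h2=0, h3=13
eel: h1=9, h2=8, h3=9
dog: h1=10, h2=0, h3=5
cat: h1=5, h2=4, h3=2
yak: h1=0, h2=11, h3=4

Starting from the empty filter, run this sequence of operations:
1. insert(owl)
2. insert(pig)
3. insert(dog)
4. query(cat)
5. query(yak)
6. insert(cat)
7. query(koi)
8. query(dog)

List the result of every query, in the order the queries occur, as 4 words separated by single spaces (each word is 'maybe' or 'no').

Answer: no no no maybe

Derivation:
Start: bits=00000000000000
Op 1: insert owl -> sets bits 5 8 9 -> bits=00000100110000
Op 2: insert pig -> sets bits 2 11 12 -> bits=00100100110110
Op 3: insert dog -> sets bits 0 5 10 -> bits=10100100111110
Op 4: query cat -> checks bit2=1, bit4=0, bit5=1 (has a 0) -> no
Op 5: query yak -> checks bit0=1, bit4=0, bit11=1 (has a 0) -> no
Op 6: insert cat -> sets bits 2 4 5 -> bits=10101100111110
Op 7: query koi -> checks bit0=1, bit13=0 (has a 0) -> no
Op 8: query dog -> checks bit0=1, bit5=1, bit10=1 (all 1) -> maybe
Query results in order: no no no maybe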